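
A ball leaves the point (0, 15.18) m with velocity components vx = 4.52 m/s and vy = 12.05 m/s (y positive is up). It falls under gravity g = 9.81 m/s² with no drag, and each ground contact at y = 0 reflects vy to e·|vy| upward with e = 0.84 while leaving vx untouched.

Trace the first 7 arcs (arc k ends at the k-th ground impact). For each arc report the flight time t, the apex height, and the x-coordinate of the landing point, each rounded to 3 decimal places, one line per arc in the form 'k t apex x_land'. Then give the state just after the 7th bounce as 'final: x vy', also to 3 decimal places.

Arc 1: start y=15.180, vy=12.050 → t=3.374, apex=22.581, x_land=15.250, impact vy=-21.048
  bounce: vy ← 0.84·21.048 = 17.681
Arc 2: start y=0.000, vy=17.681 → t=3.605, apex=15.933, x_land=31.543, impact vy=-17.681
  bounce: vy ← 0.84·17.681 = 14.852
Arc 3: start y=0.000, vy=14.852 → t=3.028, apex=11.242, x_land=45.229, impact vy=-14.852
  bounce: vy ← 0.84·14.852 = 12.475
Arc 4: start y=0.000, vy=12.475 → t=2.543, apex=7.933, x_land=56.725, impact vy=-12.475
  bounce: vy ← 0.84·12.475 = 10.479
Arc 5: start y=0.000, vy=10.479 → t=2.136, apex=5.597, x_land=66.382, impact vy=-10.479
  bounce: vy ← 0.84·10.479 = 8.803
Arc 6: start y=0.000, vy=8.803 → t=1.795, apex=3.949, x_land=74.494, impact vy=-8.803
  bounce: vy ← 0.84·8.803 = 7.394
Arc 7: start y=0.000, vy=7.394 → t=1.507, apex=2.787, x_land=81.308, impact vy=-7.394
  bounce: vy ← 0.84·7.394 = 6.211

1 3.374 22.581 15.250
2 3.605 15.933 31.543
3 3.028 11.242 45.229
4 2.543 7.933 56.725
5 2.136 5.597 66.382
6 1.795 3.949 74.494
7 1.507 2.787 81.308
final: 81.308 6.211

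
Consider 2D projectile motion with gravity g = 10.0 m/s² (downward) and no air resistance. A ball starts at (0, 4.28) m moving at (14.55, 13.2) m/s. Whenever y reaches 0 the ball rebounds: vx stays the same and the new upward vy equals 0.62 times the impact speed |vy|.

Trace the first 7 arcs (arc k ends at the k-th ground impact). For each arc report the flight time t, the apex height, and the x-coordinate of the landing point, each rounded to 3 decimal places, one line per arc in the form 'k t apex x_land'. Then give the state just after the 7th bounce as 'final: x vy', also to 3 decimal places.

Arc 1: start y=4.280, vy=13.200 → t=2.932, apex=12.992, x_land=42.660, impact vy=-16.120
  bounce: vy ← 0.62·16.120 = 9.994
Arc 2: start y=0.000, vy=9.994 → t=1.999, apex=4.994, x_land=71.743, impact vy=-9.994
  bounce: vy ← 0.62·9.994 = 6.196
Arc 3: start y=0.000, vy=6.196 → t=1.239, apex=1.920, x_land=89.774, impact vy=-6.196
  bounce: vy ← 0.62·6.196 = 3.842
Arc 4: start y=0.000, vy=3.842 → t=0.768, apex=0.738, x_land=100.954, impact vy=-3.842
  bounce: vy ← 0.62·3.842 = 2.382
Arc 5: start y=0.000, vy=2.382 → t=0.476, apex=0.284, x_land=107.885, impact vy=-2.382
  bounce: vy ← 0.62·2.382 = 1.477
Arc 6: start y=0.000, vy=1.477 → t=0.295, apex=0.109, x_land=112.182, impact vy=-1.477
  bounce: vy ← 0.62·1.477 = 0.916
Arc 7: start y=0.000, vy=0.916 → t=0.183, apex=0.042, x_land=114.847, impact vy=-0.916
  bounce: vy ← 0.62·0.916 = 0.568

1 2.932 12.992 42.660
2 1.999 4.994 71.743
3 1.239 1.920 89.774
4 0.768 0.738 100.954
5 0.476 0.284 107.885
6 0.295 0.109 112.182
7 0.183 0.042 114.847
final: 114.847 0.568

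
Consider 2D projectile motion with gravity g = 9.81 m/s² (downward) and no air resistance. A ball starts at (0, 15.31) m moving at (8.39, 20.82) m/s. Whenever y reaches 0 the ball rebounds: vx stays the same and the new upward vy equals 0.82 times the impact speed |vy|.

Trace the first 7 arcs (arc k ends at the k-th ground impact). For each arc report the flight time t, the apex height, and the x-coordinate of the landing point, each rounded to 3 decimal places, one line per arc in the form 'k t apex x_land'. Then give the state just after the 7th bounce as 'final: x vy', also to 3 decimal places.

Arc 1: start y=15.310, vy=20.820 → t=4.884, apex=37.403, x_land=40.975, impact vy=-27.090
  bounce: vy ← 0.82·27.090 = 22.214
Arc 2: start y=0.000, vy=22.214 → t=4.529, apex=25.150, x_land=78.971, impact vy=-22.214
  bounce: vy ← 0.82·22.214 = 18.215
Arc 3: start y=0.000, vy=18.215 → t=3.714, apex=16.911, x_land=110.128, impact vy=-18.215
  bounce: vy ← 0.82·18.215 = 14.936
Arc 4: start y=0.000, vy=14.936 → t=3.045, apex=11.371, x_land=135.677, impact vy=-14.936
  bounce: vy ← 0.82·14.936 = 12.248
Arc 5: start y=0.000, vy=12.248 → t=2.497, apex=7.646, x_land=156.627, impact vy=-12.248
  bounce: vy ← 0.82·12.248 = 10.043
Arc 6: start y=0.000, vy=10.043 → t=2.048, apex=5.141, x_land=173.806, impact vy=-10.043
  bounce: vy ← 0.82·10.043 = 8.235
Arc 7: start y=0.000, vy=8.235 → t=1.679, apex=3.457, x_land=187.893, impact vy=-8.235
  bounce: vy ← 0.82·8.235 = 6.753

1 4.884 37.403 40.975
2 4.529 25.150 78.971
3 3.714 16.911 110.128
4 3.045 11.371 135.677
5 2.497 7.646 156.627
6 2.048 5.141 173.806
7 1.679 3.457 187.893
final: 187.893 6.753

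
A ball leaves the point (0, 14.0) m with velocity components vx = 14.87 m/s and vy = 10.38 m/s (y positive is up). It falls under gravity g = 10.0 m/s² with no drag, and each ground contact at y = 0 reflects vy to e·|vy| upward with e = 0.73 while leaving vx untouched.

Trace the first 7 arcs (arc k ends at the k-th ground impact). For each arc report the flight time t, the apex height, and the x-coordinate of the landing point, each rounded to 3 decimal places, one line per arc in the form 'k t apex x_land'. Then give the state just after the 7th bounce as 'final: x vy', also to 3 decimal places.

Arc 1: start y=14.000, vy=10.380 → t=3.007, apex=19.387, x_land=44.716, impact vy=-19.691
  bounce: vy ← 0.73·19.691 = 14.375
Arc 2: start y=0.000, vy=14.375 → t=2.875, apex=10.331, x_land=87.466, impact vy=-14.375
  bounce: vy ← 0.73·14.375 = 10.493
Arc 3: start y=0.000, vy=10.493 → t=2.099, apex=5.506, x_land=118.673, impact vy=-10.493
  bounce: vy ← 0.73·10.493 = 7.660
Arc 4: start y=0.000, vy=7.660 → t=1.532, apex=2.934, x_land=141.455, impact vy=-7.660
  bounce: vy ← 0.73·7.660 = 5.592
Arc 5: start y=0.000, vy=5.592 → t=1.118, apex=1.564, x_land=158.085, impact vy=-5.592
  bounce: vy ← 0.73·5.592 = 4.082
Arc 6: start y=0.000, vy=4.082 → t=0.816, apex=0.833, x_land=170.226, impact vy=-4.082
  bounce: vy ← 0.73·4.082 = 2.980
Arc 7: start y=0.000, vy=2.980 → t=0.596, apex=0.444, x_land=179.088, impact vy=-2.980
  bounce: vy ← 0.73·2.980 = 2.175

1 3.007 19.387 44.716
2 2.875 10.331 87.466
3 2.099 5.506 118.673
4 1.532 2.934 141.455
5 1.118 1.564 158.085
6 0.816 0.833 170.226
7 0.596 0.444 179.088
final: 179.088 2.175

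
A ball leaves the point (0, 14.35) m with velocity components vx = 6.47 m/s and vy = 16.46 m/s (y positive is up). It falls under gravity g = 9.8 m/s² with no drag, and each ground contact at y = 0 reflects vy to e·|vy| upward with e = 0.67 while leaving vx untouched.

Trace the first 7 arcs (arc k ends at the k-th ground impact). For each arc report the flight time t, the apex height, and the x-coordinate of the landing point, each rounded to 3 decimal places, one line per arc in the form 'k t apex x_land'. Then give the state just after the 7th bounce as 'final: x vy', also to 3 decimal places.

1 4.077 28.173 26.381
2 3.213 12.647 47.170
3 2.153 5.677 61.098
4 1.442 2.548 70.430
5 0.966 1.144 76.683
6 0.647 0.514 80.872
7 0.434 0.231 83.679
final: 83.679 1.424

Arc 1: start y=14.350, vy=16.460 → t=4.077, apex=28.173, x_land=26.381, impact vy=-23.499
  bounce: vy ← 0.67·23.499 = 15.744
Arc 2: start y=0.000, vy=15.744 → t=3.213, apex=12.647, x_land=47.170, impact vy=-15.744
  bounce: vy ← 0.67·15.744 = 10.549
Arc 3: start y=0.000, vy=10.549 → t=2.153, apex=5.677, x_land=61.098, impact vy=-10.549
  bounce: vy ← 0.67·10.549 = 7.068
Arc 4: start y=0.000, vy=7.068 → t=1.442, apex=2.548, x_land=70.430, impact vy=-7.068
  bounce: vy ← 0.67·7.068 = 4.735
Arc 5: start y=0.000, vy=4.735 → t=0.966, apex=1.144, x_land=76.683, impact vy=-4.735
  bounce: vy ← 0.67·4.735 = 3.173
Arc 6: start y=0.000, vy=3.173 → t=0.647, apex=0.514, x_land=80.872, impact vy=-3.173
  bounce: vy ← 0.67·3.173 = 2.126
Arc 7: start y=0.000, vy=2.126 → t=0.434, apex=0.231, x_land=83.679, impact vy=-2.126
  bounce: vy ← 0.67·2.126 = 1.424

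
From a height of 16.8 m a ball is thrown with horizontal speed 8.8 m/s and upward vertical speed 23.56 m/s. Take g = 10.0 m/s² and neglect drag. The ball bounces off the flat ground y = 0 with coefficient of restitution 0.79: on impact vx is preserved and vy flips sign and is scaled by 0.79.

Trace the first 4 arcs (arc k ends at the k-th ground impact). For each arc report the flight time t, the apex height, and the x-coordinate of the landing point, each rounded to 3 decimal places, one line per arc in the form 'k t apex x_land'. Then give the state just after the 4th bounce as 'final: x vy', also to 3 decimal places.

1 5.341 44.554 47.002
2 4.716 27.806 88.506
3 3.726 17.354 121.295
4 2.944 10.830 147.198
final: 147.198 11.627

Arc 1: start y=16.800, vy=23.560 → t=5.341, apex=44.554, x_land=47.002, impact vy=-29.851
  bounce: vy ← 0.79·29.851 = 23.582
Arc 2: start y=0.000, vy=23.582 → t=4.716, apex=27.806, x_land=88.506, impact vy=-23.582
  bounce: vy ← 0.79·23.582 = 18.630
Arc 3: start y=0.000, vy=18.630 → t=3.726, apex=17.354, x_land=121.295, impact vy=-18.630
  bounce: vy ← 0.79·18.630 = 14.718
Arc 4: start y=0.000, vy=14.718 → t=2.944, apex=10.830, x_land=147.198, impact vy=-14.718
  bounce: vy ← 0.79·14.718 = 11.627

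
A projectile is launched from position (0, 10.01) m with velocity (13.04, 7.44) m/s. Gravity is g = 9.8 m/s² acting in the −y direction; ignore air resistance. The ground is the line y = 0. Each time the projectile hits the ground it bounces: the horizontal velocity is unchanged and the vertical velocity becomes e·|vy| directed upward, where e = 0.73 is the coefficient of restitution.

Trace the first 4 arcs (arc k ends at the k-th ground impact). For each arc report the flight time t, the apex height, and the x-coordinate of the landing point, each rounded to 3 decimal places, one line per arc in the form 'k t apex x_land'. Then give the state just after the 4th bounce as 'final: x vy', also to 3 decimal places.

Arc 1: start y=10.010, vy=7.440 → t=2.378, apex=12.834, x_land=31.004, impact vy=-15.860
  bounce: vy ← 0.73·15.860 = 11.578
Arc 2: start y=0.000, vy=11.578 → t=2.363, apex=6.839, x_land=61.815, impact vy=-11.578
  bounce: vy ← 0.73·11.578 = 8.452
Arc 3: start y=0.000, vy=8.452 → t=1.725, apex=3.645, x_land=84.308, impact vy=-8.452
  bounce: vy ← 0.73·8.452 = 6.170
Arc 4: start y=0.000, vy=6.170 → t=1.259, apex=1.942, x_land=100.728, impact vy=-6.170
  bounce: vy ← 0.73·6.170 = 4.504

1 2.378 12.834 31.004
2 2.363 6.839 61.815
3 1.725 3.645 84.308
4 1.259 1.942 100.728
final: 100.728 4.504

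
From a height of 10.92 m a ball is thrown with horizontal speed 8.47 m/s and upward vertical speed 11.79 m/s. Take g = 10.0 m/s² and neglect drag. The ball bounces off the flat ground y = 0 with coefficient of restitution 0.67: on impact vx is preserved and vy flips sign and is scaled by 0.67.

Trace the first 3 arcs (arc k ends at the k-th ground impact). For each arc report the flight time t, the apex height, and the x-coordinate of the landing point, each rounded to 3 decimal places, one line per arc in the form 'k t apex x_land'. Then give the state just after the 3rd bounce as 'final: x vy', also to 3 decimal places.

1 3.070 17.870 25.999
2 2.533 8.022 47.456
3 1.697 3.601 61.832
final: 61.832 5.686

Arc 1: start y=10.920, vy=11.790 → t=3.070, apex=17.870, x_land=25.999, impact vy=-18.905
  bounce: vy ← 0.67·18.905 = 12.666
Arc 2: start y=0.000, vy=12.666 → t=2.533, apex=8.022, x_land=47.456, impact vy=-12.666
  bounce: vy ← 0.67·12.666 = 8.487
Arc 3: start y=0.000, vy=8.487 → t=1.697, apex=3.601, x_land=61.832, impact vy=-8.487
  bounce: vy ← 0.67·8.487 = 5.686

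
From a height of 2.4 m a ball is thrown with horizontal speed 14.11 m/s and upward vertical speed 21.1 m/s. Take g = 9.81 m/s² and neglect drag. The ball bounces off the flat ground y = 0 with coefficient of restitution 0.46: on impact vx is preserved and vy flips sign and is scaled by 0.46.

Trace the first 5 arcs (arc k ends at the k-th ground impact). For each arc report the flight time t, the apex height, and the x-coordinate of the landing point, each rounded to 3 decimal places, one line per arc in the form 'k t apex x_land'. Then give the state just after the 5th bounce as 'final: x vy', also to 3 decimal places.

1 4.413 25.092 62.262
2 2.081 5.309 91.622
3 0.957 1.123 105.128
4 0.440 0.238 111.341
5 0.203 0.050 114.198
final: 114.198 0.457

Arc 1: start y=2.400, vy=21.100 → t=4.413, apex=25.092, x_land=62.262, impact vy=-22.188
  bounce: vy ← 0.46·22.188 = 10.206
Arc 2: start y=0.000, vy=10.206 → t=2.081, apex=5.309, x_land=91.622, impact vy=-10.206
  bounce: vy ← 0.46·10.206 = 4.695
Arc 3: start y=0.000, vy=4.695 → t=0.957, apex=1.123, x_land=105.128, impact vy=-4.695
  bounce: vy ← 0.46·4.695 = 2.160
Arc 4: start y=0.000, vy=2.160 → t=0.440, apex=0.238, x_land=111.341, impact vy=-2.160
  bounce: vy ← 0.46·2.160 = 0.993
Arc 5: start y=0.000, vy=0.993 → t=0.203, apex=0.050, x_land=114.198, impact vy=-0.993
  bounce: vy ← 0.46·0.993 = 0.457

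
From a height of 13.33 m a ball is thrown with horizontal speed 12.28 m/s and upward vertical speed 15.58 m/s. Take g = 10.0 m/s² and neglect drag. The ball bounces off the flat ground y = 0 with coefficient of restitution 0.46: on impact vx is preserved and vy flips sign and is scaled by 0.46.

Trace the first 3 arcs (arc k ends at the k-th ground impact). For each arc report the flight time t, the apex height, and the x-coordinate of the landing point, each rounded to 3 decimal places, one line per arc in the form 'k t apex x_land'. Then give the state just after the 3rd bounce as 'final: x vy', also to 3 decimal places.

Arc 1: start y=13.330, vy=15.580 → t=3.815, apex=25.467, x_land=46.846, impact vy=-22.568
  bounce: vy ← 0.46·22.568 = 10.382
Arc 2: start y=0.000, vy=10.382 → t=2.076, apex=5.389, x_land=72.343, impact vy=-10.382
  bounce: vy ← 0.46·10.382 = 4.775
Arc 3: start y=0.000, vy=4.775 → t=0.955, apex=1.140, x_land=84.072, impact vy=-4.775
  bounce: vy ← 0.46·4.775 = 2.197

1 3.815 25.467 46.846
2 2.076 5.389 72.343
3 0.955 1.140 84.072
final: 84.072 2.197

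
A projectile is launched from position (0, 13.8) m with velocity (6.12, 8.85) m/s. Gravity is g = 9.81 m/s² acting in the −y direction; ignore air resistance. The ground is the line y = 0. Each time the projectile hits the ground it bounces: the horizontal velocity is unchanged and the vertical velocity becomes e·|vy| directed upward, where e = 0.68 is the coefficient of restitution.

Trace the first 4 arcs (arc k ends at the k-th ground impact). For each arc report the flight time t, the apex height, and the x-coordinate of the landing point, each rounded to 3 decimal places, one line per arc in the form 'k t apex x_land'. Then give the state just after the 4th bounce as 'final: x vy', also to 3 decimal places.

1 2.807 17.792 17.177
2 2.590 8.227 33.029
3 1.761 3.804 43.808
4 1.198 1.759 51.138
final: 51.138 3.995

Arc 1: start y=13.800, vy=8.850 → t=2.807, apex=17.792, x_land=17.177, impact vy=-18.684
  bounce: vy ← 0.68·18.684 = 12.705
Arc 2: start y=0.000, vy=12.705 → t=2.590, apex=8.227, x_land=33.029, impact vy=-12.705
  bounce: vy ← 0.68·12.705 = 8.639
Arc 3: start y=0.000, vy=8.639 → t=1.761, apex=3.804, x_land=43.808, impact vy=-8.639
  bounce: vy ← 0.68·8.639 = 5.875
Arc 4: start y=0.000, vy=5.875 → t=1.198, apex=1.759, x_land=51.138, impact vy=-5.875
  bounce: vy ← 0.68·5.875 = 3.995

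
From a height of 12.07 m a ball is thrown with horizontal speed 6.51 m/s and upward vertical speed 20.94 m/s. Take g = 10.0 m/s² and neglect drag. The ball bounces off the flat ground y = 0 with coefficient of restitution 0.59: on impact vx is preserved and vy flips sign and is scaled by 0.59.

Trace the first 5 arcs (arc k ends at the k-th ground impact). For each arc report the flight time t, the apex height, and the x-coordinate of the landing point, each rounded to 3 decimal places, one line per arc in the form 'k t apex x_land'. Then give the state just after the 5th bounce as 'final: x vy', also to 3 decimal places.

1 4.701 33.994 30.606
2 3.077 11.833 50.636
3 1.815 4.119 62.454
4 1.071 1.434 69.427
5 0.632 0.499 73.540
final: 73.540 1.864

Arc 1: start y=12.070, vy=20.940 → t=4.701, apex=33.994, x_land=30.606, impact vy=-26.075
  bounce: vy ← 0.59·26.075 = 15.384
Arc 2: start y=0.000, vy=15.384 → t=3.077, apex=11.833, x_land=50.636, impact vy=-15.384
  bounce: vy ← 0.59·15.384 = 9.077
Arc 3: start y=0.000, vy=9.077 → t=1.815, apex=4.119, x_land=62.454, impact vy=-9.077
  bounce: vy ← 0.59·9.077 = 5.355
Arc 4: start y=0.000, vy=5.355 → t=1.071, apex=1.434, x_land=69.427, impact vy=-5.355
  bounce: vy ← 0.59·5.355 = 3.160
Arc 5: start y=0.000, vy=3.160 → t=0.632, apex=0.499, x_land=73.540, impact vy=-3.160
  bounce: vy ← 0.59·3.160 = 1.864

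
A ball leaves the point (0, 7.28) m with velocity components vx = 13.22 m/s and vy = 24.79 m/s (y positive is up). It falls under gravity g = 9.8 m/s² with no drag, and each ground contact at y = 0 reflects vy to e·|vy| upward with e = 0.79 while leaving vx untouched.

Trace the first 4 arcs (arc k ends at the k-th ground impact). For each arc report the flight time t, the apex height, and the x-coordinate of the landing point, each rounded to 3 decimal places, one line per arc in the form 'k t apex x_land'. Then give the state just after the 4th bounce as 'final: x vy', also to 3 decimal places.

1 5.338 38.634 70.562
2 4.437 24.112 129.213
3 3.505 15.048 175.548
4 2.769 9.392 212.152
final: 212.152 10.718

Arc 1: start y=7.280, vy=24.790 → t=5.338, apex=38.634, x_land=70.562, impact vy=-27.518
  bounce: vy ← 0.79·27.518 = 21.739
Arc 2: start y=0.000, vy=21.739 → t=4.437, apex=24.112, x_land=129.213, impact vy=-21.739
  bounce: vy ← 0.79·21.739 = 17.174
Arc 3: start y=0.000, vy=17.174 → t=3.505, apex=15.048, x_land=175.548, impact vy=-17.174
  bounce: vy ← 0.79·17.174 = 13.567
Arc 4: start y=0.000, vy=13.567 → t=2.769, apex=9.392, x_land=212.152, impact vy=-13.567
  bounce: vy ← 0.79·13.567 = 10.718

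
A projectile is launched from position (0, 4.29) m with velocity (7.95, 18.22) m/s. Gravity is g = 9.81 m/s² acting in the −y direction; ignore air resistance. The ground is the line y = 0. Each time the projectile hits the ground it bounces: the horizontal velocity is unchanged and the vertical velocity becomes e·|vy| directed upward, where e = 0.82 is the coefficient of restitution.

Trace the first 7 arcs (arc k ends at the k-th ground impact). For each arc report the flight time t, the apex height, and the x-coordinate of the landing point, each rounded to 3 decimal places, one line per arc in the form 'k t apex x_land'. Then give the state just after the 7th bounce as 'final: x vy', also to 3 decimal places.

Arc 1: start y=4.290, vy=18.220 → t=3.937, apex=21.210, x_land=31.297, impact vy=-20.399
  bounce: vy ← 0.82·20.399 = 16.728
Arc 2: start y=0.000, vy=16.728 → t=3.410, apex=14.262, x_land=58.409, impact vy=-16.728
  bounce: vy ← 0.82·16.728 = 13.717
Arc 3: start y=0.000, vy=13.717 → t=2.796, apex=9.589, x_land=80.641, impact vy=-13.717
  bounce: vy ← 0.82·13.717 = 11.248
Arc 4: start y=0.000, vy=11.248 → t=2.293, apex=6.448, x_land=98.871, impact vy=-11.248
  bounce: vy ← 0.82·11.248 = 9.223
Arc 5: start y=0.000, vy=9.223 → t=1.880, apex=4.336, x_land=113.820, impact vy=-9.223
  bounce: vy ← 0.82·9.223 = 7.563
Arc 6: start y=0.000, vy=7.563 → t=1.542, apex=2.915, x_land=126.078, impact vy=-7.563
  bounce: vy ← 0.82·7.563 = 6.202
Arc 7: start y=0.000, vy=6.202 → t=1.264, apex=1.960, x_land=136.129, impact vy=-6.202
  bounce: vy ← 0.82·6.202 = 5.085

1 3.937 21.210 31.297
2 3.410 14.262 58.409
3 2.796 9.589 80.641
4 2.293 6.448 98.871
5 1.880 4.336 113.820
6 1.542 2.915 126.078
7 1.264 1.960 136.129
final: 136.129 5.085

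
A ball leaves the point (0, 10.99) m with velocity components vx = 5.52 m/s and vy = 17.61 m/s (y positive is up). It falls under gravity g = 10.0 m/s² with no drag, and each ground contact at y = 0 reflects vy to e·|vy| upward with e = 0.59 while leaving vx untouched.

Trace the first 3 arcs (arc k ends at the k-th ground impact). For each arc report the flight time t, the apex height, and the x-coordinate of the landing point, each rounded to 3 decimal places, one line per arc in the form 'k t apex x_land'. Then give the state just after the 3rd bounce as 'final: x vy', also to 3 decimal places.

1 4.063 26.496 22.428
2 2.716 9.223 37.422
3 1.603 3.211 46.268
final: 46.268 4.728

Arc 1: start y=10.990, vy=17.610 → t=4.063, apex=26.496, x_land=22.428, impact vy=-23.020
  bounce: vy ← 0.59·23.020 = 13.582
Arc 2: start y=0.000, vy=13.582 → t=2.716, apex=9.223, x_land=37.422, impact vy=-13.582
  bounce: vy ← 0.59·13.582 = 8.013
Arc 3: start y=0.000, vy=8.013 → t=1.603, apex=3.211, x_land=46.268, impact vy=-8.013
  bounce: vy ← 0.59·8.013 = 4.728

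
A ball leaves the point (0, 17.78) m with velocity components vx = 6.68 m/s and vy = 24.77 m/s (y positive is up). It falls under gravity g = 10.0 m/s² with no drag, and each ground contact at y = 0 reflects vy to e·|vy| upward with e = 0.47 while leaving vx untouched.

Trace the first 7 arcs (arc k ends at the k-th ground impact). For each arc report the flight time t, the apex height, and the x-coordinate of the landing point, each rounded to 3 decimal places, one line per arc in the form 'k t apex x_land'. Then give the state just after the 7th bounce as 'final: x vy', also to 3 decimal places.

Arc 1: start y=17.780, vy=24.770 → t=5.590, apex=48.458, x_land=37.342, impact vy=-31.131
  bounce: vy ← 0.47·31.131 = 14.632
Arc 2: start y=0.000, vy=14.632 → t=2.926, apex=10.704, x_land=56.890, impact vy=-14.632
  bounce: vy ← 0.47·14.632 = 6.877
Arc 3: start y=0.000, vy=6.877 → t=1.375, apex=2.365, x_land=66.077, impact vy=-6.877
  bounce: vy ← 0.47·6.877 = 3.232
Arc 4: start y=0.000, vy=3.232 → t=0.646, apex=0.522, x_land=70.396, impact vy=-3.232
  bounce: vy ← 0.47·3.232 = 1.519
Arc 5: start y=0.000, vy=1.519 → t=0.304, apex=0.115, x_land=72.425, impact vy=-1.519
  bounce: vy ← 0.47·1.519 = 0.714
Arc 6: start y=0.000, vy=0.714 → t=0.143, apex=0.025, x_land=73.379, impact vy=-0.714
  bounce: vy ← 0.47·0.714 = 0.336
Arc 7: start y=0.000, vy=0.336 → t=0.067, apex=0.006, x_land=73.827, impact vy=-0.336
  bounce: vy ← 0.47·0.336 = 0.158

1 5.590 48.458 37.342
2 2.926 10.704 56.890
3 1.375 2.365 66.077
4 0.646 0.522 70.396
5 0.304 0.115 72.425
6 0.143 0.025 73.379
7 0.067 0.006 73.827
final: 73.827 0.158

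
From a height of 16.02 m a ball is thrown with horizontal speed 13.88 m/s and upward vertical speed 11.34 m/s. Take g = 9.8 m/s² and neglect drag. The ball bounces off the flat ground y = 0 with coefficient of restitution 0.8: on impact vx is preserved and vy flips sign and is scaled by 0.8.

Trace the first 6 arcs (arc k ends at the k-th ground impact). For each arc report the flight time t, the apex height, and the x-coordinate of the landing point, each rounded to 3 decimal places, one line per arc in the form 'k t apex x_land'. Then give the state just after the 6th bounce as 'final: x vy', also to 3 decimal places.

Arc 1: start y=16.020, vy=11.340 → t=3.304, apex=22.581, x_land=45.857, impact vy=-21.038
  bounce: vy ← 0.8·21.038 = 16.830
Arc 2: start y=0.000, vy=16.830 → t=3.435, apex=14.452, x_land=93.532, impact vy=-16.830
  bounce: vy ← 0.8·16.830 = 13.464
Arc 3: start y=0.000, vy=13.464 → t=2.748, apex=9.249, x_land=131.671, impact vy=-13.464
  bounce: vy ← 0.8·13.464 = 10.771
Arc 4: start y=0.000, vy=10.771 → t=2.198, apex=5.919, x_land=162.182, impact vy=-10.771
  bounce: vy ← 0.8·10.771 = 8.617
Arc 5: start y=0.000, vy=8.617 → t=1.759, apex=3.788, x_land=186.592, impact vy=-8.617
  bounce: vy ← 0.8·8.617 = 6.894
Arc 6: start y=0.000, vy=6.894 → t=1.407, apex=2.425, x_land=206.119, impact vy=-6.894
  bounce: vy ← 0.8·6.894 = 5.515

1 3.304 22.581 45.857
2 3.435 14.452 93.532
3 2.748 9.249 131.671
4 2.198 5.919 162.182
5 1.759 3.788 186.592
6 1.407 2.425 206.119
final: 206.119 5.515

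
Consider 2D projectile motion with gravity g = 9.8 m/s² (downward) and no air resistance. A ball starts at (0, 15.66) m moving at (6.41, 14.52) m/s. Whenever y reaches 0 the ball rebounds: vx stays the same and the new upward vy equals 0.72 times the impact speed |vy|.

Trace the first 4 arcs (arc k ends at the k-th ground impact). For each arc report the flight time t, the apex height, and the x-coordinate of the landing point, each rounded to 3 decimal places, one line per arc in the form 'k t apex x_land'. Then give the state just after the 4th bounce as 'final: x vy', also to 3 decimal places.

Arc 1: start y=15.660, vy=14.520 → t=3.804, apex=26.417, x_land=24.381, impact vy=-22.754
  bounce: vy ← 0.72·22.754 = 16.383
Arc 2: start y=0.000, vy=16.383 → t=3.344, apex=13.694, x_land=45.812, impact vy=-16.383
  bounce: vy ← 0.72·16.383 = 11.796
Arc 3: start y=0.000, vy=11.796 → t=2.407, apex=7.099, x_land=61.243, impact vy=-11.796
  bounce: vy ← 0.72·11.796 = 8.493
Arc 4: start y=0.000, vy=8.493 → t=1.733, apex=3.680, x_land=72.354, impact vy=-8.493
  bounce: vy ← 0.72·8.493 = 6.115

1 3.804 26.417 24.381
2 3.344 13.694 45.812
3 2.407 7.099 61.243
4 1.733 3.680 72.354
final: 72.354 6.115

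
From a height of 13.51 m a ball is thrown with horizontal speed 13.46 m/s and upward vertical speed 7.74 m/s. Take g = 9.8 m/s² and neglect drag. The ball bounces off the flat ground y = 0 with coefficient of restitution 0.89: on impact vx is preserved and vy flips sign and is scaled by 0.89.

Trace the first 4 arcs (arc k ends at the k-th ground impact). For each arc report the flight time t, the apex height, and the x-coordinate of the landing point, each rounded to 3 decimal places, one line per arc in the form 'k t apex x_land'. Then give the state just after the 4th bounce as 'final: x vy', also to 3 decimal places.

Arc 1: start y=13.510, vy=7.740 → t=2.629, apex=16.567, x_land=35.380, impact vy=-18.020
  bounce: vy ← 0.89·18.020 = 16.037
Arc 2: start y=0.000, vy=16.037 → t=3.273, apex=13.122, x_land=79.434, impact vy=-16.037
  bounce: vy ← 0.89·16.037 = 14.273
Arc 3: start y=0.000, vy=14.273 → t=2.913, apex=10.394, x_land=118.641, impact vy=-14.273
  bounce: vy ← 0.89·14.273 = 12.703
Arc 4: start y=0.000, vy=12.703 → t=2.592, apex=8.233, x_land=153.536, impact vy=-12.703
  bounce: vy ← 0.89·12.703 = 11.306

1 2.629 16.567 35.380
2 3.273 13.122 79.434
3 2.913 10.394 118.641
4 2.592 8.233 153.536
final: 153.536 11.306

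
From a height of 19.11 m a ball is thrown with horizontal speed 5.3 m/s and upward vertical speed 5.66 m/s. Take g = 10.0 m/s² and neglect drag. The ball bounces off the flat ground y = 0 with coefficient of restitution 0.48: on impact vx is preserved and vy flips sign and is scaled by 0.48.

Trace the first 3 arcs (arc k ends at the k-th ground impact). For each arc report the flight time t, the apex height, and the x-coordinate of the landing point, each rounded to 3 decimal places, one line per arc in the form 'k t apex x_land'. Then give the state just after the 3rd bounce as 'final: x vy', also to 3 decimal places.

Arc 1: start y=19.110, vy=5.660 → t=2.601, apex=20.712, x_land=13.787, impact vy=-20.353
  bounce: vy ← 0.48·20.353 = 9.769
Arc 2: start y=0.000, vy=9.769 → t=1.954, apex=4.772, x_land=24.142, impact vy=-9.769
  bounce: vy ← 0.48·9.769 = 4.689
Arc 3: start y=0.000, vy=4.689 → t=0.938, apex=1.099, x_land=29.113, impact vy=-4.689
  bounce: vy ← 0.48·4.689 = 2.251

1 2.601 20.712 13.787
2 1.954 4.772 24.142
3 0.938 1.099 29.113
final: 29.113 2.251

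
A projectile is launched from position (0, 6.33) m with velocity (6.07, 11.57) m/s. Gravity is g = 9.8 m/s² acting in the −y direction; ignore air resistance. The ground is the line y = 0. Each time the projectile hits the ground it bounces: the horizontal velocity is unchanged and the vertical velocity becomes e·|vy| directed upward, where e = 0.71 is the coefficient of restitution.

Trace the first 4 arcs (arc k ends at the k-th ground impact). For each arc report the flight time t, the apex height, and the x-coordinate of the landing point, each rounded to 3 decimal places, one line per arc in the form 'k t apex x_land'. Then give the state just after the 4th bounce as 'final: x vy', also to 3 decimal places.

1 2.819 13.160 17.114
2 2.327 6.634 31.239
3 1.652 3.344 41.268
4 1.173 1.686 48.389
final: 48.389 4.081

Arc 1: start y=6.330, vy=11.570 → t=2.819, apex=13.160, x_land=17.114, impact vy=-16.060
  bounce: vy ← 0.71·16.060 = 11.403
Arc 2: start y=0.000, vy=11.403 → t=2.327, apex=6.634, x_land=31.239, impact vy=-11.403
  bounce: vy ← 0.71·11.403 = 8.096
Arc 3: start y=0.000, vy=8.096 → t=1.652, apex=3.344, x_land=41.268, impact vy=-8.096
  bounce: vy ← 0.71·8.096 = 5.748
Arc 4: start y=0.000, vy=5.748 → t=1.173, apex=1.686, x_land=48.389, impact vy=-5.748
  bounce: vy ← 0.71·5.748 = 4.081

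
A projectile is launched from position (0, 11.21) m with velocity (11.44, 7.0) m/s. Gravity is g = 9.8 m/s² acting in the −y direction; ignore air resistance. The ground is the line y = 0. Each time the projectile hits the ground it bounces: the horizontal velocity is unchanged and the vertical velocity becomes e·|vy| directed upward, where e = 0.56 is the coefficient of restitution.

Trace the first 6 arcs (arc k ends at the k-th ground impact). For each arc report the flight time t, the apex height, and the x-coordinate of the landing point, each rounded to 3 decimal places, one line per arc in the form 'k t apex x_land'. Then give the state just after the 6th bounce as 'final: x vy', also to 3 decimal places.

Arc 1: start y=11.210, vy=7.000 → t=2.387, apex=13.710, x_land=27.307, impact vy=-16.393
  bounce: vy ← 0.56·16.393 = 9.180
Arc 2: start y=0.000, vy=9.180 → t=1.873, apex=4.299, x_land=48.739, impact vy=-9.180
  bounce: vy ← 0.56·9.180 = 5.141
Arc 3: start y=0.000, vy=5.141 → t=1.049, apex=1.348, x_land=60.741, impact vy=-5.141
  bounce: vy ← 0.56·5.141 = 2.879
Arc 4: start y=0.000, vy=2.879 → t=0.588, apex=0.423, x_land=67.462, impact vy=-2.879
  bounce: vy ← 0.56·2.879 = 1.612
Arc 5: start y=0.000, vy=1.612 → t=0.329, apex=0.133, x_land=71.226, impact vy=-1.612
  bounce: vy ← 0.56·1.612 = 0.903
Arc 6: start y=0.000, vy=0.903 → t=0.184, apex=0.042, x_land=73.334, impact vy=-0.903
  bounce: vy ← 0.56·0.903 = 0.506

1 2.387 13.710 27.307
2 1.873 4.299 48.739
3 1.049 1.348 60.741
4 0.588 0.423 67.462
5 0.329 0.133 71.226
6 0.184 0.042 73.334
final: 73.334 0.506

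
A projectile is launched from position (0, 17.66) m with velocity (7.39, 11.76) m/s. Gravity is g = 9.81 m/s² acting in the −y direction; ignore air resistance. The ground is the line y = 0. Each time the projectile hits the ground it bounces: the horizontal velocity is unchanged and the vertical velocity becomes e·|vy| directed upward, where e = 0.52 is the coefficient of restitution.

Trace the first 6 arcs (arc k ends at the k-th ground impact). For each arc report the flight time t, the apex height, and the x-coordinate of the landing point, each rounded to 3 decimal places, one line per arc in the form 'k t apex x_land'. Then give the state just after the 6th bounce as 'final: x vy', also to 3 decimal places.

Arc 1: start y=17.660, vy=11.760 → t=3.443, apex=24.709, x_land=25.445, impact vy=-22.018
  bounce: vy ← 0.52·22.018 = 11.449
Arc 2: start y=0.000, vy=11.449 → t=2.334, apex=6.681, x_land=42.695, impact vy=-11.449
  bounce: vy ← 0.52·11.449 = 5.954
Arc 3: start y=0.000, vy=5.954 → t=1.214, apex=1.807, x_land=51.665, impact vy=-5.954
  bounce: vy ← 0.52·5.954 = 3.096
Arc 4: start y=0.000, vy=3.096 → t=0.631, apex=0.489, x_land=56.329, impact vy=-3.096
  bounce: vy ← 0.52·3.096 = 1.610
Arc 5: start y=0.000, vy=1.610 → t=0.328, apex=0.132, x_land=58.755, impact vy=-1.610
  bounce: vy ← 0.52·1.610 = 0.837
Arc 6: start y=0.000, vy=0.837 → t=0.171, apex=0.036, x_land=60.016, impact vy=-0.837
  bounce: vy ← 0.52·0.837 = 0.435

1 3.443 24.709 25.445
2 2.334 6.681 42.695
3 1.214 1.807 51.665
4 0.631 0.489 56.329
5 0.328 0.132 58.755
6 0.171 0.036 60.016
final: 60.016 0.435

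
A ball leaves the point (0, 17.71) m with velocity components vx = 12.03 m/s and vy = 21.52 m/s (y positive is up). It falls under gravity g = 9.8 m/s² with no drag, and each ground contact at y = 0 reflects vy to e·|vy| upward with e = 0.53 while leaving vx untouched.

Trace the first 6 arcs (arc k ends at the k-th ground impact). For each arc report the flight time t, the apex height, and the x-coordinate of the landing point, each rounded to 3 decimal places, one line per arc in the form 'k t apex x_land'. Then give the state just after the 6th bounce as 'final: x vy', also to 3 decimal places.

1 5.100 41.338 61.358
2 3.079 11.612 98.397
3 1.632 3.262 118.027
4 0.865 0.916 128.431
5 0.458 0.257 133.945
6 0.243 0.072 136.867
final: 136.867 0.631

Arc 1: start y=17.710, vy=21.520 → t=5.100, apex=41.338, x_land=61.358, impact vy=-28.464
  bounce: vy ← 0.53·28.464 = 15.086
Arc 2: start y=0.000, vy=15.086 → t=3.079, apex=11.612, x_land=98.397, impact vy=-15.086
  bounce: vy ← 0.53·15.086 = 7.996
Arc 3: start y=0.000, vy=7.996 → t=1.632, apex=3.262, x_land=118.027, impact vy=-7.996
  bounce: vy ← 0.53·7.996 = 4.238
Arc 4: start y=0.000, vy=4.238 → t=0.865, apex=0.916, x_land=128.431, impact vy=-4.238
  bounce: vy ← 0.53·4.238 = 2.246
Arc 5: start y=0.000, vy=2.246 → t=0.458, apex=0.257, x_land=133.945, impact vy=-2.246
  bounce: vy ← 0.53·2.246 = 1.190
Arc 6: start y=0.000, vy=1.190 → t=0.243, apex=0.072, x_land=136.867, impact vy=-1.190
  bounce: vy ← 0.53·1.190 = 0.631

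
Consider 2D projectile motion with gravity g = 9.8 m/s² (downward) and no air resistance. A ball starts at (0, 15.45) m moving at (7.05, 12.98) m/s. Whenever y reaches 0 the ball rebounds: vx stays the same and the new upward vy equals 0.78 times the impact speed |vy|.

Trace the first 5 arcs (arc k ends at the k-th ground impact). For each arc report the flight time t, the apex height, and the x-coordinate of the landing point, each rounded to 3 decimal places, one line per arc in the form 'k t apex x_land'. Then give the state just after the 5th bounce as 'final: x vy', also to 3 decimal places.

Arc 1: start y=15.450, vy=12.980 → t=3.540, apex=24.046, x_land=24.955, impact vy=-21.709
  bounce: vy ← 0.78·21.709 = 16.933
Arc 2: start y=0.000, vy=16.933 → t=3.456, apex=14.630, x_land=49.318, impact vy=-16.933
  bounce: vy ← 0.78·16.933 = 13.208
Arc 3: start y=0.000, vy=13.208 → t=2.696, apex=8.901, x_land=68.322, impact vy=-13.208
  bounce: vy ← 0.78·13.208 = 10.302
Arc 4: start y=0.000, vy=10.302 → t=2.103, apex=5.415, x_land=83.145, impact vy=-10.302
  bounce: vy ← 0.78·10.302 = 8.036
Arc 5: start y=0.000, vy=8.036 → t=1.640, apex=3.295, x_land=94.706, impact vy=-8.036
  bounce: vy ← 0.78·8.036 = 6.268

1 3.540 24.046 24.955
2 3.456 14.630 49.318
3 2.696 8.901 68.322
4 2.103 5.415 83.145
5 1.640 3.295 94.706
final: 94.706 6.268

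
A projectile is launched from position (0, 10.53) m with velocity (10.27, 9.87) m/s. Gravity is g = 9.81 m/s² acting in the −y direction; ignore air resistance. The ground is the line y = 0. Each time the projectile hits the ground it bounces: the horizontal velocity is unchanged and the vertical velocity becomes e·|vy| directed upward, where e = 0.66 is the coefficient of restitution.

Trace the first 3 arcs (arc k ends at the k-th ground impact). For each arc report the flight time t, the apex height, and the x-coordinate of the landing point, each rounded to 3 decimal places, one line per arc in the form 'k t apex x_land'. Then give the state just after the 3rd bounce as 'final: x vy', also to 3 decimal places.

Arc 1: start y=10.530, vy=9.870 → t=2.783, apex=15.495, x_land=28.586, impact vy=-17.436
  bounce: vy ← 0.66·17.436 = 11.508
Arc 2: start y=0.000, vy=11.508 → t=2.346, apex=6.750, x_land=52.681, impact vy=-11.508
  bounce: vy ← 0.66·11.508 = 7.595
Arc 3: start y=0.000, vy=7.595 → t=1.548, apex=2.940, x_land=68.584, impact vy=-7.595
  bounce: vy ← 0.66·7.595 = 5.013

1 2.783 15.495 28.586
2 2.346 6.750 52.681
3 1.548 2.940 68.584
final: 68.584 5.013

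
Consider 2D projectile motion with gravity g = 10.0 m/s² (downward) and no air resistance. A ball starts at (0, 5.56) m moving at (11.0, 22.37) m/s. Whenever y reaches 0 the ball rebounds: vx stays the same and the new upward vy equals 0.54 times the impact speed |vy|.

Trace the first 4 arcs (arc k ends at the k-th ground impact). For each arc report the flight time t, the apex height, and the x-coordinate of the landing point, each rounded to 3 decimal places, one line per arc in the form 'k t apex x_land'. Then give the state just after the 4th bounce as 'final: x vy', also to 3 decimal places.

1 4.710 30.581 51.811
2 2.671 8.917 81.191
3 1.442 2.600 97.057
4 0.779 0.758 105.624
final: 105.624 2.103

Arc 1: start y=5.560, vy=22.370 → t=4.710, apex=30.581, x_land=51.811, impact vy=-24.731
  bounce: vy ← 0.54·24.731 = 13.355
Arc 2: start y=0.000, vy=13.355 → t=2.671, apex=8.917, x_land=81.191, impact vy=-13.355
  bounce: vy ← 0.54·13.355 = 7.212
Arc 3: start y=0.000, vy=7.212 → t=1.442, apex=2.600, x_land=97.057, impact vy=-7.212
  bounce: vy ← 0.54·7.212 = 3.894
Arc 4: start y=0.000, vy=3.894 → t=0.779, apex=0.758, x_land=105.624, impact vy=-3.894
  bounce: vy ← 0.54·3.894 = 2.103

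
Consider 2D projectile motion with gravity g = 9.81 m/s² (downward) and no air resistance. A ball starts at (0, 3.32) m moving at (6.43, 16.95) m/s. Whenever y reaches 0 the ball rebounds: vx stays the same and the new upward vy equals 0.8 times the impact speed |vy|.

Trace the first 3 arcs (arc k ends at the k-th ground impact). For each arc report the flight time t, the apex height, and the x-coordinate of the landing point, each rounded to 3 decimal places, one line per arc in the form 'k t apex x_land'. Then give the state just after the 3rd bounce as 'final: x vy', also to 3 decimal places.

1 3.642 17.963 23.415
2 3.062 11.497 43.103
3 2.450 7.358 58.854
final: 58.854 9.612

Arc 1: start y=3.320, vy=16.950 → t=3.642, apex=17.963, x_land=23.415, impact vy=-18.773
  bounce: vy ← 0.8·18.773 = 15.019
Arc 2: start y=0.000, vy=15.019 → t=3.062, apex=11.497, x_land=43.103, impact vy=-15.019
  bounce: vy ← 0.8·15.019 = 12.015
Arc 3: start y=0.000, vy=12.015 → t=2.450, apex=7.358, x_land=58.854, impact vy=-12.015
  bounce: vy ← 0.8·12.015 = 9.612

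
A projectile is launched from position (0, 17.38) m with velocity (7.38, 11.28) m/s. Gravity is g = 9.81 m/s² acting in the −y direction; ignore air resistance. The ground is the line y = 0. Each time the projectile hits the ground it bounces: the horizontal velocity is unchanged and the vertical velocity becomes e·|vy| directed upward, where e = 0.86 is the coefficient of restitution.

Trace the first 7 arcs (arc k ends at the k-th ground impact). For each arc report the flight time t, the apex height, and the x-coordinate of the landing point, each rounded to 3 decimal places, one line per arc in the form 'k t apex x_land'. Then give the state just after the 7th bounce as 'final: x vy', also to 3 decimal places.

1 3.356 23.865 24.765
2 3.794 17.651 52.764
3 3.263 13.054 76.843
4 2.806 9.655 97.552
5 2.413 7.141 115.361
6 2.075 5.281 130.677
7 1.785 3.906 143.848
final: 143.848 7.529

Arc 1: start y=17.380, vy=11.280 → t=3.356, apex=23.865, x_land=24.765, impact vy=-21.639
  bounce: vy ← 0.86·21.639 = 18.609
Arc 2: start y=0.000, vy=18.609 → t=3.794, apex=17.651, x_land=52.764, impact vy=-18.609
  bounce: vy ← 0.86·18.609 = 16.004
Arc 3: start y=0.000, vy=16.004 → t=3.263, apex=13.054, x_land=76.843, impact vy=-16.004
  bounce: vy ← 0.86·16.004 = 13.763
Arc 4: start y=0.000, vy=13.763 → t=2.806, apex=9.655, x_land=97.552, impact vy=-13.763
  bounce: vy ← 0.86·13.763 = 11.837
Arc 5: start y=0.000, vy=11.837 → t=2.413, apex=7.141, x_land=115.361, impact vy=-11.837
  bounce: vy ← 0.86·11.837 = 10.179
Arc 6: start y=0.000, vy=10.179 → t=2.075, apex=5.281, x_land=130.677, impact vy=-10.179
  bounce: vy ← 0.86·10.179 = 8.754
Arc 7: start y=0.000, vy=8.754 → t=1.785, apex=3.906, x_land=143.848, impact vy=-8.754
  bounce: vy ← 0.86·8.754 = 7.529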